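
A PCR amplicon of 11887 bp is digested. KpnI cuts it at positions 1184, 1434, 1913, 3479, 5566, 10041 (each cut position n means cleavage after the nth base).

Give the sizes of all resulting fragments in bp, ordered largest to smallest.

Linear molecule, 6 cuts → 7 fragments:
  1184 − 0 = 1184 bp
  1434 − 1184 = 250 bp
  1913 − 1434 = 479 bp
  3479 − 1913 = 1566 bp
  5566 − 3479 = 2087 bp
  10041 − 5566 = 4475 bp
  11887 − 10041 = 1846 bp
Sorted largest to smallest: 4475, 2087, 1846, 1566, 1184, 479, 250 bp.

4475, 2087, 1846, 1566, 1184, 479, 250 bp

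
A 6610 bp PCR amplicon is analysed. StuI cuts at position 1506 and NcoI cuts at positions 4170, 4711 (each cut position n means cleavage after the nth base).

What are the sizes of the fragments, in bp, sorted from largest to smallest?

Combined cut positions (sorted): 1506, 4170, 4711.
Linear molecule, 3 cuts → 4 fragments:
  1506 − 0 = 1506 bp
  4170 − 1506 = 2664 bp
  4711 − 4170 = 541 bp
  6610 − 4711 = 1899 bp
Sorted largest to smallest: 2664, 1899, 1506, 541 bp.

2664, 1899, 1506, 541 bp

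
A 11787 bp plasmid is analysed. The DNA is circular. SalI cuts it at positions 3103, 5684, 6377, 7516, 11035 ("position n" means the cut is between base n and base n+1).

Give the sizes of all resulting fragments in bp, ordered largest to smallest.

Circular molecule, 5 cuts → 5 fragments:
  5684 − 3103 = 2581 bp
  6377 − 5684 = 693 bp
  7516 − 6377 = 1139 bp
  11035 − 7516 = 3519 bp
  wrap: 11787 − 11035 + 3103 = 3855 bp
Sorted largest to smallest: 3855, 3519, 2581, 1139, 693 bp.

3855, 3519, 2581, 1139, 693 bp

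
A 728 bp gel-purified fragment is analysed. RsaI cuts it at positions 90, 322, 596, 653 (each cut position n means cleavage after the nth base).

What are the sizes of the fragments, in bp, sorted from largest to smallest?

Linear molecule, 4 cuts → 5 fragments:
  90 − 0 = 90 bp
  322 − 90 = 232 bp
  596 − 322 = 274 bp
  653 − 596 = 57 bp
  728 − 653 = 75 bp
Sorted largest to smallest: 274, 232, 90, 75, 57 bp.

274, 232, 90, 75, 57 bp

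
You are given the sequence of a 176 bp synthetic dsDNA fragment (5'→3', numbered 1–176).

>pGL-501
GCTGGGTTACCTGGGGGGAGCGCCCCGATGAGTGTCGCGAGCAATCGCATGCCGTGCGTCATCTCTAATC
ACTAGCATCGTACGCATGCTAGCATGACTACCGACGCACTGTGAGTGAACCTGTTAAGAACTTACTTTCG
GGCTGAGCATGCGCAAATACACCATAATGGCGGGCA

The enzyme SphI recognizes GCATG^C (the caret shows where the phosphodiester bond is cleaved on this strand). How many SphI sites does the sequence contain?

3

GCATGC occurs starting at positions 47, 84, 147.
SphI cuts at 3 sites.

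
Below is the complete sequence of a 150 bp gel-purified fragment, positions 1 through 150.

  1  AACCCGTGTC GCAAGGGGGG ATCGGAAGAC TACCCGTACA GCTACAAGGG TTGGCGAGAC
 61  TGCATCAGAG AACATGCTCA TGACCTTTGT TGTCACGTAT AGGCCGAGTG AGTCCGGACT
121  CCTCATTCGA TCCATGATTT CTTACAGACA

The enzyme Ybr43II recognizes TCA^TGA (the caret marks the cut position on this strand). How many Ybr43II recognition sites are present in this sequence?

TCATGA occurs starting at position 78.
Ybr43II cuts at 1 site.

1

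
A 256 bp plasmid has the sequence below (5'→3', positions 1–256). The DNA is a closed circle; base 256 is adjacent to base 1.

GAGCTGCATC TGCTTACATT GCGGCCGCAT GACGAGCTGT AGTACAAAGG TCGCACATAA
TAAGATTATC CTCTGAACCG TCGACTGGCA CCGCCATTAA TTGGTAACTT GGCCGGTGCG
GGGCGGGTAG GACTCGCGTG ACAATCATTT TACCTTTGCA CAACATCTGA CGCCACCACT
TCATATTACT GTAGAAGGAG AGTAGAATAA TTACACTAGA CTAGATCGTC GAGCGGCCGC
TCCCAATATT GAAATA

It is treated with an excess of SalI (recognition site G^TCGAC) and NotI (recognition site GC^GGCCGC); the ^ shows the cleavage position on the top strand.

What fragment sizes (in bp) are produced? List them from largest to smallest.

154, 58, 44 bp

The SalI site (GTCGAC) starts at position 80.
SalI cuts after the first base of each site, so after position 80.
NotI sites (GCGGCCGC) start at positions 21, 233.
NotI cuts after base 2 of each site, so after positions 22, 234.
Combined cut positions: 22, 80, 234.
Circular molecule, 3 cuts → 3 fragments:
  23–80 → 58 bp
  81–234 → 154 bp
  235–256 then 1–22 → 22 + 22 = 44 bp
Sorted largest to smallest: 154, 58, 44 bp.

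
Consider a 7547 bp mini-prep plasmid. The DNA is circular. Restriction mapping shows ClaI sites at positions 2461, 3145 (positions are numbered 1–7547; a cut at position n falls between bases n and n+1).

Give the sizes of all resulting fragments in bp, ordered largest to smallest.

Circular molecule, 2 cuts → 2 fragments:
  3145 − 2461 = 684 bp
  wrap: 7547 − 3145 + 2461 = 6863 bp
Sorted largest to smallest: 6863, 684 bp.

6863, 684 bp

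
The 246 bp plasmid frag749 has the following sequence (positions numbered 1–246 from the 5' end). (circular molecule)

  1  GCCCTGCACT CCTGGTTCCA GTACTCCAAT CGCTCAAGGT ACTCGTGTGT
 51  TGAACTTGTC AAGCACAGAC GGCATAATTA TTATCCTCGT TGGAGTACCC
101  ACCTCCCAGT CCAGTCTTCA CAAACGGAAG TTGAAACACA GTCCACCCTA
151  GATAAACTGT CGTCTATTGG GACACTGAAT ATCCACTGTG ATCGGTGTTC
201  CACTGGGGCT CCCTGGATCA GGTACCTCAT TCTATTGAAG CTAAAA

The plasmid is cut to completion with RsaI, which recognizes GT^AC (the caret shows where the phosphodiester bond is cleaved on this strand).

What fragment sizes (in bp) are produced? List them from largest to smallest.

RsaI sites (GTAC) start at positions 21, 39, 95, 222.
RsaI cuts after base 2 of each site, so after positions 22, 40, 96, 223.
Circular molecule, 4 cuts → 4 fragments:
  23–40 → 18 bp
  41–96 → 56 bp
  97–223 → 127 bp
  224–246 then 1–22 → 23 + 22 = 45 bp
Sorted largest to smallest: 127, 56, 45, 18 bp.

127, 56, 45, 18 bp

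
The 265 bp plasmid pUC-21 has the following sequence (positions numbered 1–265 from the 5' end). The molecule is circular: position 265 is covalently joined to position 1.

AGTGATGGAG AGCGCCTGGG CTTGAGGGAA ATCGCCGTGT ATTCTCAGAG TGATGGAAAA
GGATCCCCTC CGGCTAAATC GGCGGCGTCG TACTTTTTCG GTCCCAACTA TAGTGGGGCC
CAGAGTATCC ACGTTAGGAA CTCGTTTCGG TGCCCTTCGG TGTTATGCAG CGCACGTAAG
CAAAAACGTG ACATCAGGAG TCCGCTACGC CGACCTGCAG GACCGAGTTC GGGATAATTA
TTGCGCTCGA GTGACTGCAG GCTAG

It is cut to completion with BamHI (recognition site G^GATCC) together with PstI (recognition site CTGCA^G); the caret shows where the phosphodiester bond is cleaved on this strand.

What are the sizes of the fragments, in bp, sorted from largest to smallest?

158, 67, 40 bp

The BamHI site (GGATCC) starts at position 61.
BamHI cuts after the first base of each site, so after position 61.
PstI sites (CTGCAG) start at positions 215, 255.
PstI cuts after base 5 of each site (before the last base), so after positions 219, 259.
Combined cut positions: 61, 219, 259.
Circular molecule, 3 cuts → 3 fragments:
  62–219 → 158 bp
  220–259 → 40 bp
  260–265 then 1–61 → 6 + 61 = 67 bp
Sorted largest to smallest: 158, 67, 40 bp.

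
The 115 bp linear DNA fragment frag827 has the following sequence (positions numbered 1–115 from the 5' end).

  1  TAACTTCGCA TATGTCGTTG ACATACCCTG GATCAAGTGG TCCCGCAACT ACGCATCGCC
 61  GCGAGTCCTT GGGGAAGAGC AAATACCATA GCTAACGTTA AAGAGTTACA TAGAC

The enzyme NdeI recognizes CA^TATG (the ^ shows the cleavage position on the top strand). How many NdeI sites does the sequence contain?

1

CATATG occurs starting at position 9.
NdeI cuts at 1 site.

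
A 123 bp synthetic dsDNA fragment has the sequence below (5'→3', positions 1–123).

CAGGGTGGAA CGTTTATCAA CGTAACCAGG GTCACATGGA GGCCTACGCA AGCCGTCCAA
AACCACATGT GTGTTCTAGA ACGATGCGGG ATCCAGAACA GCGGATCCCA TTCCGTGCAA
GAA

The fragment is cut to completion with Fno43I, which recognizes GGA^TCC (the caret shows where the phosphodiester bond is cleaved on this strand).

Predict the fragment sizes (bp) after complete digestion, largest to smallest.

Fno43I sites (GGATCC) start at positions 89, 103.
Fno43I cuts after base 3 of each site, so after positions 91, 105.
Linear molecule, 2 cuts → 3 fragments:
  1–91 → 91 bp
  92–105 → 14 bp
  106–123 → 18 bp
Sorted largest to smallest: 91, 18, 14 bp.

91, 18, 14 bp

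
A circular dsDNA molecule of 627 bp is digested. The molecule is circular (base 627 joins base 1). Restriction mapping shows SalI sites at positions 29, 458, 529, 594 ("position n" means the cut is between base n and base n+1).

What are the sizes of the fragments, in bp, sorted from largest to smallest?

429, 71, 65, 62 bp

Circular molecule, 4 cuts → 4 fragments:
  458 − 29 = 429 bp
  529 − 458 = 71 bp
  594 − 529 = 65 bp
  wrap: 627 − 594 + 29 = 62 bp
Sorted largest to smallest: 429, 71, 65, 62 bp.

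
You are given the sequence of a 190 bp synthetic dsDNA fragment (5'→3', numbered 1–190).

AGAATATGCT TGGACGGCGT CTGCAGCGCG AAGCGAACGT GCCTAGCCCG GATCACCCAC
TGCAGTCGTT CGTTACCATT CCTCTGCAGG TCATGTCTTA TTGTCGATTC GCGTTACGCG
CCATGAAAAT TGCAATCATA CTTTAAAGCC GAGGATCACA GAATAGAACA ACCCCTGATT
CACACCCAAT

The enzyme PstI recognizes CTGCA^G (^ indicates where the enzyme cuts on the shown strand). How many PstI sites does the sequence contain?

3

CTGCAG occurs starting at positions 21, 60, 84.
PstI cuts at 3 sites.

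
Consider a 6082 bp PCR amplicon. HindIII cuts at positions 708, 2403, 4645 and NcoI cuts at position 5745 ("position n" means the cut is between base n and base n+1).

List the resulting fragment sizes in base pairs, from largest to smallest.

Combined cut positions (sorted): 708, 2403, 4645, 5745.
Linear molecule, 4 cuts → 5 fragments:
  708 − 0 = 708 bp
  2403 − 708 = 1695 bp
  4645 − 2403 = 2242 bp
  5745 − 4645 = 1100 bp
  6082 − 5745 = 337 bp
Sorted largest to smallest: 2242, 1695, 1100, 708, 337 bp.

2242, 1695, 1100, 708, 337 bp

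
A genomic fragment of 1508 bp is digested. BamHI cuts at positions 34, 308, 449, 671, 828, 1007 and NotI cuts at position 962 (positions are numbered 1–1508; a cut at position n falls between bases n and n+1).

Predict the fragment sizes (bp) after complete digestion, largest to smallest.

501, 274, 222, 157, 141, 134, 45, 34 bp

Combined cut positions (sorted): 34, 308, 449, 671, 828, 962, 1007.
Linear molecule, 7 cuts → 8 fragments:
  34 − 0 = 34 bp
  308 − 34 = 274 bp
  449 − 308 = 141 bp
  671 − 449 = 222 bp
  828 − 671 = 157 bp
  962 − 828 = 134 bp
  1007 − 962 = 45 bp
  1508 − 1007 = 501 bp
Sorted largest to smallest: 501, 274, 222, 157, 141, 134, 45, 34 bp.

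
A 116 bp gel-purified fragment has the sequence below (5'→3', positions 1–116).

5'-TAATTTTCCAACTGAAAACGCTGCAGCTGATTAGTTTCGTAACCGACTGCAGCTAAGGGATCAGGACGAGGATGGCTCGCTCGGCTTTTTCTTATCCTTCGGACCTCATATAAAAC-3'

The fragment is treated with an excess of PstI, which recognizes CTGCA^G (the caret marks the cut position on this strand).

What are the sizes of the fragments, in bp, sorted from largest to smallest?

PstI sites (CTGCAG) start at positions 21, 47.
PstI cuts after base 5 of each site (before the last base), so after positions 25, 51.
Linear molecule, 2 cuts → 3 fragments:
  1–25 → 25 bp
  26–51 → 26 bp
  52–116 → 65 bp
Sorted largest to smallest: 65, 26, 25 bp.

65, 26, 25 bp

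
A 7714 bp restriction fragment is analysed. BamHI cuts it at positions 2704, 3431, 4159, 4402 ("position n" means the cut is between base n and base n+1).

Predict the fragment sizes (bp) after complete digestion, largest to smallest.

Linear molecule, 4 cuts → 5 fragments:
  2704 − 0 = 2704 bp
  3431 − 2704 = 727 bp
  4159 − 3431 = 728 bp
  4402 − 4159 = 243 bp
  7714 − 4402 = 3312 bp
Sorted largest to smallest: 3312, 2704, 728, 727, 243 bp.

3312, 2704, 728, 727, 243 bp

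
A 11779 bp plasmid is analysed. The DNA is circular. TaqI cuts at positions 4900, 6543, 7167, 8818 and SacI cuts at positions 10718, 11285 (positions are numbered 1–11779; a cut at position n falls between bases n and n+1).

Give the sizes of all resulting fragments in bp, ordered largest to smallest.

5394, 1900, 1651, 1643, 624, 567 bp

Combined cut positions (sorted): 4900, 6543, 7167, 8818, 10718, 11285.
Circular molecule, 6 cuts → 6 fragments:
  6543 − 4900 = 1643 bp
  7167 − 6543 = 624 bp
  8818 − 7167 = 1651 bp
  10718 − 8818 = 1900 bp
  11285 − 10718 = 567 bp
  wrap: 11779 − 11285 + 4900 = 5394 bp
Sorted largest to smallest: 5394, 1900, 1651, 1643, 624, 567 bp.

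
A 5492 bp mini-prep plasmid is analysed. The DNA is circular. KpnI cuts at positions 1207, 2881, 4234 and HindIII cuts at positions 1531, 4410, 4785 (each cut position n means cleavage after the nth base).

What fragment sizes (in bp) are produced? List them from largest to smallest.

Combined cut positions (sorted): 1207, 1531, 2881, 4234, 4410, 4785.
Circular molecule, 6 cuts → 6 fragments:
  1531 − 1207 = 324 bp
  2881 − 1531 = 1350 bp
  4234 − 2881 = 1353 bp
  4410 − 4234 = 176 bp
  4785 − 4410 = 375 bp
  wrap: 5492 − 4785 + 1207 = 1914 bp
Sorted largest to smallest: 1914, 1353, 1350, 375, 324, 176 bp.

1914, 1353, 1350, 375, 324, 176 bp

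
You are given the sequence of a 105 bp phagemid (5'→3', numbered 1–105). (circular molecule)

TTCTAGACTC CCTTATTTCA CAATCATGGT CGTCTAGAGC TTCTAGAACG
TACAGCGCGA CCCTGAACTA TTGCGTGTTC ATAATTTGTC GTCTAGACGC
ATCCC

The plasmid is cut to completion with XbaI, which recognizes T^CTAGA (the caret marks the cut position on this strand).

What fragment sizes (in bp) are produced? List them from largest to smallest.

50, 31, 15, 9 bp

XbaI sites (TCTAGA) start at positions 2, 33, 42, 92.
XbaI cuts after the first base of each site, so after positions 2, 33, 42, 92.
Circular molecule, 4 cuts → 4 fragments:
  3–33 → 31 bp
  34–42 → 9 bp
  43–92 → 50 bp
  93–105 then 1–2 → 13 + 2 = 15 bp
Sorted largest to smallest: 50, 31, 15, 9 bp.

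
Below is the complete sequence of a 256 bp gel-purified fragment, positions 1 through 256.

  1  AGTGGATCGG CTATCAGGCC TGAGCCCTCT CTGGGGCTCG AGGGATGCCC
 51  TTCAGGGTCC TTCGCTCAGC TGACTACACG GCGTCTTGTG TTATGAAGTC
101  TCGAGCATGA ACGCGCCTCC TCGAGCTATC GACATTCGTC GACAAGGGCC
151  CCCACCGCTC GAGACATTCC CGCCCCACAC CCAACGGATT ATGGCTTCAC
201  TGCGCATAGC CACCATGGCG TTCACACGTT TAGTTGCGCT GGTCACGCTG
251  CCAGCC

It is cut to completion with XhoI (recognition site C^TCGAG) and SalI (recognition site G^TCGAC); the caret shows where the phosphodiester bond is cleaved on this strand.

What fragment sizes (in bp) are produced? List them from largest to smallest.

98, 63, 37, 20, 20, 18 bp

XhoI sites (CTCGAG) start at positions 37, 100, 120, 158.
XhoI cuts after the first base of each site, so after positions 37, 100, 120, 158.
The SalI site (GTCGAC) starts at position 138.
SalI cuts after the first base of each site, so after position 138.
Combined cut positions: 37, 100, 120, 138, 158.
Linear molecule, 5 cuts → 6 fragments:
  1–37 → 37 bp
  38–100 → 63 bp
  101–120 → 20 bp
  121–138 → 18 bp
  139–158 → 20 bp
  159–256 → 98 bp
Sorted largest to smallest: 98, 63, 37, 20, 20, 18 bp.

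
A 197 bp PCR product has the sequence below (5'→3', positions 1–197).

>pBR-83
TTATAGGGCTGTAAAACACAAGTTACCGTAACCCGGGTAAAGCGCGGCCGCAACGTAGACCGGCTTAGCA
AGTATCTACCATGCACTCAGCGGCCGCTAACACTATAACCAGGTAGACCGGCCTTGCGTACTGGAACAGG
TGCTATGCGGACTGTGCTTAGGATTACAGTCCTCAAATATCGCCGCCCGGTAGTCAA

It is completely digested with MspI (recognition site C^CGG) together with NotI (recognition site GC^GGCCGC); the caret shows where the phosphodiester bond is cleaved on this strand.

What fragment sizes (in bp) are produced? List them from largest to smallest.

69, 33, 31, 27, 15, 12, 10 bp

MspI sites (CCGG) start at positions 33, 60, 118, 187.
MspI cuts after the first base of each site, so after positions 33, 60, 118, 187.
NotI sites (GCGGCCGC) start at positions 44, 90.
NotI cuts after base 2 of each site, so after positions 45, 91.
Combined cut positions: 33, 45, 60, 91, 118, 187.
Linear molecule, 6 cuts → 7 fragments:
  1–33 → 33 bp
  34–45 → 12 bp
  46–60 → 15 bp
  61–91 → 31 bp
  92–118 → 27 bp
  119–187 → 69 bp
  188–197 → 10 bp
Sorted largest to smallest: 69, 33, 31, 27, 15, 12, 10 bp.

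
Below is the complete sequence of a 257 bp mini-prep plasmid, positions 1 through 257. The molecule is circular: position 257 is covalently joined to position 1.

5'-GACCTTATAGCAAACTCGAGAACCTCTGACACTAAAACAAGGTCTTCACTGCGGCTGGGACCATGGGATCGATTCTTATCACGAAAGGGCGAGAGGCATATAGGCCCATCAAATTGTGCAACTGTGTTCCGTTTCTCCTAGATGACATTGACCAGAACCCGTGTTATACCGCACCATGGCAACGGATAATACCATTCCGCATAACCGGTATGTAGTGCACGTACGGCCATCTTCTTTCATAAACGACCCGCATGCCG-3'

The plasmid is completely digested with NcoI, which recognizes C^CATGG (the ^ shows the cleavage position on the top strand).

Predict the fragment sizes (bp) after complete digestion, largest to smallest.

NcoI sites (CCATGG) start at positions 61, 174.
NcoI cuts after the first base of each site, so after positions 61, 174.
Circular molecule, 2 cuts → 2 fragments:
  62–174 → 113 bp
  175–257 then 1–61 → 83 + 61 = 144 bp
Sorted largest to smallest: 144, 113 bp.

144, 113 bp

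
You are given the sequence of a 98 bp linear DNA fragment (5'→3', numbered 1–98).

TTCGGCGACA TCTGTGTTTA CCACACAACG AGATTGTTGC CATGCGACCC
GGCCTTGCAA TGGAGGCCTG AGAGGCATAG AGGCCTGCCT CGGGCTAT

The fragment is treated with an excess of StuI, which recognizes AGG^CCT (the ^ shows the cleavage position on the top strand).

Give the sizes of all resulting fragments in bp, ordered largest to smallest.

66, 17, 15 bp

StuI sites (AGGCCT) start at positions 64, 81.
StuI cuts after base 3 of each site, so after positions 66, 83.
Linear molecule, 2 cuts → 3 fragments:
  1–66 → 66 bp
  67–83 → 17 bp
  84–98 → 15 bp
Sorted largest to smallest: 66, 17, 15 bp.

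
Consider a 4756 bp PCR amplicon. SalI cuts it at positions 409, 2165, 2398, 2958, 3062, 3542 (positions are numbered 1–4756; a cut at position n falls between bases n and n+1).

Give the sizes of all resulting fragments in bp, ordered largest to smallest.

Linear molecule, 6 cuts → 7 fragments:
  409 − 0 = 409 bp
  2165 − 409 = 1756 bp
  2398 − 2165 = 233 bp
  2958 − 2398 = 560 bp
  3062 − 2958 = 104 bp
  3542 − 3062 = 480 bp
  4756 − 3542 = 1214 bp
Sorted largest to smallest: 1756, 1214, 560, 480, 409, 233, 104 bp.

1756, 1214, 560, 480, 409, 233, 104 bp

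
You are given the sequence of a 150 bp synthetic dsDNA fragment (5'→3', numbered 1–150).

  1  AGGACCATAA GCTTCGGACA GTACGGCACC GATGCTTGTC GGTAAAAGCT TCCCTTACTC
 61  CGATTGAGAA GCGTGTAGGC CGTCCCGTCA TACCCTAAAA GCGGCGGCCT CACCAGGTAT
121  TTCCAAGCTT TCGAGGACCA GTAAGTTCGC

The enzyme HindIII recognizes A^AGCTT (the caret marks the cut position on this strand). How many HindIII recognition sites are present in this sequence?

AAGCTT occurs starting at positions 9, 46, 125.
HindIII cuts at 3 sites.

3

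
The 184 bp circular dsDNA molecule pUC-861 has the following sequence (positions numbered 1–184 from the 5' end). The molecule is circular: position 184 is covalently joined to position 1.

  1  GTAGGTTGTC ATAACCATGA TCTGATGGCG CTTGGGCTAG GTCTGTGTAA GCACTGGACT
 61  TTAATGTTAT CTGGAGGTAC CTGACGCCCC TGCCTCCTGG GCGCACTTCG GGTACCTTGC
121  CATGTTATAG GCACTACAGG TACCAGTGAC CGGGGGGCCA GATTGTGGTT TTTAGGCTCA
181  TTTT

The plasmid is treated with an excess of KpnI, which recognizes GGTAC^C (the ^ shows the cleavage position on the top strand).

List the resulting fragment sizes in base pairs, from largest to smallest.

KpnI sites (GGTACC) start at positions 76, 111, 139.
KpnI cuts after base 5 of each site (before the last base), so after positions 80, 115, 143.
Circular molecule, 3 cuts → 3 fragments:
  81–115 → 35 bp
  116–143 → 28 bp
  144–184 then 1–80 → 41 + 80 = 121 bp
Sorted largest to smallest: 121, 35, 28 bp.

121, 35, 28 bp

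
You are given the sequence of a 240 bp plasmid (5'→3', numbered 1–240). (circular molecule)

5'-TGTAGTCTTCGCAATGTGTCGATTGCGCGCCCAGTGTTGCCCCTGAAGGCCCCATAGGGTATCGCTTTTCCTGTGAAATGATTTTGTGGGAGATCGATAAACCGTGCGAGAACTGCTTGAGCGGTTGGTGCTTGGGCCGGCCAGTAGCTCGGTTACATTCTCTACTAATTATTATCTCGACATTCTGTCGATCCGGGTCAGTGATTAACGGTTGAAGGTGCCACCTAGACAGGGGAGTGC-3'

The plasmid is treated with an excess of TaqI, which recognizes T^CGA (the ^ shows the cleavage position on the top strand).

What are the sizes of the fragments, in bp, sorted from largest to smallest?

83, 75, 71, 11 bp

TaqI sites (TCGA) start at positions 19, 94, 177, 188.
TaqI cuts after the first base of each site, so after positions 19, 94, 177, 188.
Circular molecule, 4 cuts → 4 fragments:
  20–94 → 75 bp
  95–177 → 83 bp
  178–188 → 11 bp
  189–240 then 1–19 → 52 + 19 = 71 bp
Sorted largest to smallest: 83, 75, 71, 11 bp.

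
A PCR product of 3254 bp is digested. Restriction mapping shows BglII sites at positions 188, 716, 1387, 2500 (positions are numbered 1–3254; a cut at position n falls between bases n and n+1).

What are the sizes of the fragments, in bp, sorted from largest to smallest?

1113, 754, 671, 528, 188 bp

Linear molecule, 4 cuts → 5 fragments:
  188 − 0 = 188 bp
  716 − 188 = 528 bp
  1387 − 716 = 671 bp
  2500 − 1387 = 1113 bp
  3254 − 2500 = 754 bp
Sorted largest to smallest: 1113, 754, 671, 528, 188 bp.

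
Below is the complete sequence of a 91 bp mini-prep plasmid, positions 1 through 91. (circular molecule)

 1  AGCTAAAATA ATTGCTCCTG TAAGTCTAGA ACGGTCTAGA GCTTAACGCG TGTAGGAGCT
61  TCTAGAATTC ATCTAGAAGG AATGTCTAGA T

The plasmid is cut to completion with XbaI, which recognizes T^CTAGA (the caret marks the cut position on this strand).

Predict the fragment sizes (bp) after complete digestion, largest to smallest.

31, 26, 13, 11, 10 bp

XbaI sites (TCTAGA) start at positions 25, 35, 61, 72, 85.
XbaI cuts after the first base of each site, so after positions 25, 35, 61, 72, 85.
Circular molecule, 5 cuts → 5 fragments:
  26–35 → 10 bp
  36–61 → 26 bp
  62–72 → 11 bp
  73–85 → 13 bp
  86–91 then 1–25 → 6 + 25 = 31 bp
Sorted largest to smallest: 31, 26, 13, 11, 10 bp.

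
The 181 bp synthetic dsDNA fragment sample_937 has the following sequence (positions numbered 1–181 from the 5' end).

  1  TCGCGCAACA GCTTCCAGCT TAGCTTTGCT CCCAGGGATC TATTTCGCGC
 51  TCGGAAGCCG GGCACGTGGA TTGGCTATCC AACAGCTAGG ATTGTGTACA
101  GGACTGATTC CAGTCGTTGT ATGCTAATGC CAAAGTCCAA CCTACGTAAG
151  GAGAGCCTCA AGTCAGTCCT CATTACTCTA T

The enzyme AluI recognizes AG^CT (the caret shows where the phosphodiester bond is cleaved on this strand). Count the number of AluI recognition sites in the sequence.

AGCT occurs starting at positions 10, 17, 22, 84.
AluI cuts at 4 sites.

4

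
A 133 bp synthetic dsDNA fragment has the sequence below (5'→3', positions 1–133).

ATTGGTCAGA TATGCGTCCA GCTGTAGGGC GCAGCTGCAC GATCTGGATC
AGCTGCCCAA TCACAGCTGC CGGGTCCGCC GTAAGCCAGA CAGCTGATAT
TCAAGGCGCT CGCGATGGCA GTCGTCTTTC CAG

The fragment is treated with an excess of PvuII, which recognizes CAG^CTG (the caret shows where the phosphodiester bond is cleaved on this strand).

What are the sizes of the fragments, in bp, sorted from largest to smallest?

40, 27, 21, 18, 14, 13 bp

PvuII sites (CAGCTG) start at positions 19, 32, 50, 64, 91.
PvuII cuts after base 3 of each site, so after positions 21, 34, 52, 66, 93.
Linear molecule, 5 cuts → 6 fragments:
  1–21 → 21 bp
  22–34 → 13 bp
  35–52 → 18 bp
  53–66 → 14 bp
  67–93 → 27 bp
  94–133 → 40 bp
Sorted largest to smallest: 40, 27, 21, 18, 14, 13 bp.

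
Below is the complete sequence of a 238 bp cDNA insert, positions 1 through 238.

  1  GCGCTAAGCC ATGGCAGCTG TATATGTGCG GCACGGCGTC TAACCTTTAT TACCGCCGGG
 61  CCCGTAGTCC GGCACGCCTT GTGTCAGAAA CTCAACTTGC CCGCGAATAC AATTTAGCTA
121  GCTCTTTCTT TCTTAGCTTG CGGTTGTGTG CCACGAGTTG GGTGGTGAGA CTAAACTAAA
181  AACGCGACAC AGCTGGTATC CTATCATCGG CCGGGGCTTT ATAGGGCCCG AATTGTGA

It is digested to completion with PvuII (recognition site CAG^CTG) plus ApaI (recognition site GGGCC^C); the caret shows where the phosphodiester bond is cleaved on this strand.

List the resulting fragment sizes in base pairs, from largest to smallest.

PvuII sites (CAGCTG) start at positions 15, 190.
PvuII cuts after base 3 of each site, so after positions 17, 192.
ApaI sites (GGGCCC) start at positions 58, 224.
ApaI cuts after base 5 of each site (before the last base), so after positions 62, 228.
Combined cut positions: 17, 62, 192, 228.
Linear molecule, 4 cuts → 5 fragments:
  1–17 → 17 bp
  18–62 → 45 bp
  63–192 → 130 bp
  193–228 → 36 bp
  229–238 → 10 bp
Sorted largest to smallest: 130, 45, 36, 17, 10 bp.

130, 45, 36, 17, 10 bp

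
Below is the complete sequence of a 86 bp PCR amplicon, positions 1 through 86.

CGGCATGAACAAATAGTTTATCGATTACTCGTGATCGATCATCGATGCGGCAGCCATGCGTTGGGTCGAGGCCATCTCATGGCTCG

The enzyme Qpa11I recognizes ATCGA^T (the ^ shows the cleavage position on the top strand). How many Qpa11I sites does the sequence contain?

ATCGAT occurs starting at positions 20, 34, 41.
Qpa11I cuts at 3 sites.

3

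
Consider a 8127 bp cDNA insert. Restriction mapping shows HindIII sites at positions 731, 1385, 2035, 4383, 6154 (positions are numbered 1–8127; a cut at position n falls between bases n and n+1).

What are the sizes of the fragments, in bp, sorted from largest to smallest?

Linear molecule, 5 cuts → 6 fragments:
  731 − 0 = 731 bp
  1385 − 731 = 654 bp
  2035 − 1385 = 650 bp
  4383 − 2035 = 2348 bp
  6154 − 4383 = 1771 bp
  8127 − 6154 = 1973 bp
Sorted largest to smallest: 2348, 1973, 1771, 731, 654, 650 bp.

2348, 1973, 1771, 731, 654, 650 bp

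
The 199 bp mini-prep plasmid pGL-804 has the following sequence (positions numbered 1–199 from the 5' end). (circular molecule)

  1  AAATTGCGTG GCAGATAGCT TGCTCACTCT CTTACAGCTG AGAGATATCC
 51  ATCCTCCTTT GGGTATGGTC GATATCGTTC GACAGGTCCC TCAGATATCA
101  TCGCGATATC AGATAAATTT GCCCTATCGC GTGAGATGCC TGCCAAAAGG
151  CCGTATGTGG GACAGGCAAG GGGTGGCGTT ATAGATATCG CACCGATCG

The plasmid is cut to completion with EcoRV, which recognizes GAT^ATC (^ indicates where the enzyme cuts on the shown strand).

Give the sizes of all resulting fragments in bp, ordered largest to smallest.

EcoRV sites (GATATC) start at positions 44, 71, 94, 105, 184.
EcoRV cuts after base 3 of each site, so after positions 46, 73, 96, 107, 186.
Circular molecule, 5 cuts → 5 fragments:
  47–73 → 27 bp
  74–96 → 23 bp
  97–107 → 11 bp
  108–186 → 79 bp
  187–199 then 1–46 → 13 + 46 = 59 bp
Sorted largest to smallest: 79, 59, 27, 23, 11 bp.

79, 59, 27, 23, 11 bp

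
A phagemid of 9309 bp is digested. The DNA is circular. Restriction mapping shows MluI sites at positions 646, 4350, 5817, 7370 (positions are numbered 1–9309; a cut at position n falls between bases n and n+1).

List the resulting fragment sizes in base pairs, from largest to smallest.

Circular molecule, 4 cuts → 4 fragments:
  4350 − 646 = 3704 bp
  5817 − 4350 = 1467 bp
  7370 − 5817 = 1553 bp
  wrap: 9309 − 7370 + 646 = 2585 bp
Sorted largest to smallest: 3704, 2585, 1553, 1467 bp.

3704, 2585, 1553, 1467 bp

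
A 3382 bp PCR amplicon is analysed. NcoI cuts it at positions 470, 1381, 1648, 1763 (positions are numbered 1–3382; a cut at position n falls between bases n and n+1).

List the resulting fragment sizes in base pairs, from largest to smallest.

1619, 911, 470, 267, 115 bp

Linear molecule, 4 cuts → 5 fragments:
  470 − 0 = 470 bp
  1381 − 470 = 911 bp
  1648 − 1381 = 267 bp
  1763 − 1648 = 115 bp
  3382 − 1763 = 1619 bp
Sorted largest to smallest: 1619, 911, 470, 267, 115 bp.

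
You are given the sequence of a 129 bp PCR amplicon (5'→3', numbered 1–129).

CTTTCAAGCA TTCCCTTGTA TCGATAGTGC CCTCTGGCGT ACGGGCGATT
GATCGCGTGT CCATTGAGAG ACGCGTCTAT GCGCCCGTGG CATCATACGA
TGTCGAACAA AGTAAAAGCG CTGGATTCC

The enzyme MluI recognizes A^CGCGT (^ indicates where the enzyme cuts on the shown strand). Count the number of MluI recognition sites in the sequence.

1

ACGCGT occurs starting at position 71.
MluI cuts at 1 site.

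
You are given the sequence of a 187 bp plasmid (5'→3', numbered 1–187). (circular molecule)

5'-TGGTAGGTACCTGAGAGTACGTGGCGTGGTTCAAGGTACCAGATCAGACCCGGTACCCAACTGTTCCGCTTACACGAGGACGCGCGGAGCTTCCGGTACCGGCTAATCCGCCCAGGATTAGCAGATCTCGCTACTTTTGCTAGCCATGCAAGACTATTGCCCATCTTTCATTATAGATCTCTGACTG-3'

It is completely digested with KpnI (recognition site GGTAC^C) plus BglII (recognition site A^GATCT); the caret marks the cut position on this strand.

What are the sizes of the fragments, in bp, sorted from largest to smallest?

KpnI sites (GGTACC) start at positions 6, 35, 52, 95.
KpnI cuts after base 5 of each site (before the last base), so after positions 10, 39, 56, 99.
BglII sites (AGATCT) start at positions 123, 175.
BglII cuts after the first base of each site, so after positions 123, 175.
Combined cut positions: 10, 39, 56, 99, 123, 175.
Circular molecule, 6 cuts → 6 fragments:
  11–39 → 29 bp
  40–56 → 17 bp
  57–99 → 43 bp
  100–123 → 24 bp
  124–175 → 52 bp
  176–187 then 1–10 → 12 + 10 = 22 bp
Sorted largest to smallest: 52, 43, 29, 24, 22, 17 bp.

52, 43, 29, 24, 22, 17 bp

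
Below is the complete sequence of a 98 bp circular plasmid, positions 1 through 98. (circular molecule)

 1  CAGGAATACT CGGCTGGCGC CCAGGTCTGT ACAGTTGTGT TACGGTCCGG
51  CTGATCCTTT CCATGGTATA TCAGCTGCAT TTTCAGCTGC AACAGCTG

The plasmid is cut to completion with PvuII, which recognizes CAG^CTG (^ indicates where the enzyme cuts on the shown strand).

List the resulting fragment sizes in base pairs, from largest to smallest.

77, 12, 9 bp

PvuII sites (CAGCTG) start at positions 72, 84, 93.
PvuII cuts after base 3 of each site, so after positions 74, 86, 95.
Circular molecule, 3 cuts → 3 fragments:
  75–86 → 12 bp
  87–95 → 9 bp
  96–98 then 1–74 → 3 + 74 = 77 bp
Sorted largest to smallest: 77, 12, 9 bp.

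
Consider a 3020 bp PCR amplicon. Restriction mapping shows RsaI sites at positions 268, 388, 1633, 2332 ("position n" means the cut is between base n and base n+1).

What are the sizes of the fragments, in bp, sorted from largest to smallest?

1245, 699, 688, 268, 120 bp

Linear molecule, 4 cuts → 5 fragments:
  268 − 0 = 268 bp
  388 − 268 = 120 bp
  1633 − 388 = 1245 bp
  2332 − 1633 = 699 bp
  3020 − 2332 = 688 bp
Sorted largest to smallest: 1245, 699, 688, 268, 120 bp.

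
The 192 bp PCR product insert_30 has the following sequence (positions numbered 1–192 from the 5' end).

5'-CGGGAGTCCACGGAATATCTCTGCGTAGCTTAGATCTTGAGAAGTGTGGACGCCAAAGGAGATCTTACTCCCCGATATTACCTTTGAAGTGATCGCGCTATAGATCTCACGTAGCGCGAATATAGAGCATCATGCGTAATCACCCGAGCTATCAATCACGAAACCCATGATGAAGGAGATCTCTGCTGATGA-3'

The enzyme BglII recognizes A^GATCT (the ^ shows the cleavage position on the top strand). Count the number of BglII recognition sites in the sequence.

4

AGATCT occurs starting at positions 32, 60, 102, 177.
BglII cuts at 4 sites.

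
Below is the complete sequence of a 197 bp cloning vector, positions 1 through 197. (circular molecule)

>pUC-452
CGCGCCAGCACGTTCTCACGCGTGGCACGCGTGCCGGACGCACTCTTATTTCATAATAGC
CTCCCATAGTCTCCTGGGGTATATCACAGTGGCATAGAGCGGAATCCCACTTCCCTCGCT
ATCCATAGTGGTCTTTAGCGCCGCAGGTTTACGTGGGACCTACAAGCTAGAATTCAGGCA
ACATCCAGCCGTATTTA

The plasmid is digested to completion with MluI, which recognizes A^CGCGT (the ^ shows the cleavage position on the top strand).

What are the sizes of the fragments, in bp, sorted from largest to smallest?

MluI sites (ACGCGT) start at positions 18, 27.
MluI cuts after the first base of each site, so after positions 18, 27.
Circular molecule, 2 cuts → 2 fragments:
  19–27 → 9 bp
  28–197 then 1–18 → 170 + 18 = 188 bp
Sorted largest to smallest: 188, 9 bp.

188, 9 bp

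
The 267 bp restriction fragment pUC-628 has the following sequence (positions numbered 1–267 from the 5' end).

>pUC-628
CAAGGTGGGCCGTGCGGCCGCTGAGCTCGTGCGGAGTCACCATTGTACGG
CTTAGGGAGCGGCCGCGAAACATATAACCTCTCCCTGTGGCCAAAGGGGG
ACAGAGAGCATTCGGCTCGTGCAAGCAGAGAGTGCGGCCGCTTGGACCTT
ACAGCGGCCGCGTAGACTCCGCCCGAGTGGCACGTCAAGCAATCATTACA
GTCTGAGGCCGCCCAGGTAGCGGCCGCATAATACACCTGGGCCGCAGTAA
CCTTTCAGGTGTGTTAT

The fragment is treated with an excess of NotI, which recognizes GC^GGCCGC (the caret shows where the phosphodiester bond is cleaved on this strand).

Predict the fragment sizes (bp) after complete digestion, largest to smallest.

75, 66, 46, 45, 20, 15 bp

NotI sites (GCGGCCGC) start at positions 14, 59, 134, 154, 220.
NotI cuts after base 2 of each site, so after positions 15, 60, 135, 155, 221.
Linear molecule, 5 cuts → 6 fragments:
  1–15 → 15 bp
  16–60 → 45 bp
  61–135 → 75 bp
  136–155 → 20 bp
  156–221 → 66 bp
  222–267 → 46 bp
Sorted largest to smallest: 75, 66, 46, 45, 20, 15 bp.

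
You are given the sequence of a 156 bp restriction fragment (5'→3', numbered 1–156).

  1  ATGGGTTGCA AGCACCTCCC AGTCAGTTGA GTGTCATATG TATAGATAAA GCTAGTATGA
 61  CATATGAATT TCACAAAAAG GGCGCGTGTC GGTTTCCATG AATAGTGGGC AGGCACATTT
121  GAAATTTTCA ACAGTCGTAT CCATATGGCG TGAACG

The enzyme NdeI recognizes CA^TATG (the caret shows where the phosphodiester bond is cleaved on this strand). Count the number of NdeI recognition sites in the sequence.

CATATG occurs starting at positions 35, 61, 142.
NdeI cuts at 3 sites.

3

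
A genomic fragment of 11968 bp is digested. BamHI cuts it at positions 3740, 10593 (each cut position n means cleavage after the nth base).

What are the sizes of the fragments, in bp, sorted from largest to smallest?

Linear molecule, 2 cuts → 3 fragments:
  3740 − 0 = 3740 bp
  10593 − 3740 = 6853 bp
  11968 − 10593 = 1375 bp
Sorted largest to smallest: 6853, 3740, 1375 bp.

6853, 3740, 1375 bp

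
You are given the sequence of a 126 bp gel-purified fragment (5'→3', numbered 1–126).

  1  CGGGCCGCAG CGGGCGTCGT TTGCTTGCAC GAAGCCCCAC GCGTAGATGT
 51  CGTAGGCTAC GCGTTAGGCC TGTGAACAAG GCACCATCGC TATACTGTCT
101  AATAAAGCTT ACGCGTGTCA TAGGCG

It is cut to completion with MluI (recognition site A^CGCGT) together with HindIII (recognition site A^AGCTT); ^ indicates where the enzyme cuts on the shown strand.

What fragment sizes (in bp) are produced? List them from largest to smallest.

46, 39, 20, 15, 6 bp

MluI sites (ACGCGT) start at positions 39, 59, 111.
MluI cuts after the first base of each site, so after positions 39, 59, 111.
The HindIII site (AAGCTT) starts at position 105.
HindIII cuts after the first base of each site, so after position 105.
Combined cut positions: 39, 59, 105, 111.
Linear molecule, 4 cuts → 5 fragments:
  1–39 → 39 bp
  40–59 → 20 bp
  60–105 → 46 bp
  106–111 → 6 bp
  112–126 → 15 bp
Sorted largest to smallest: 46, 39, 20, 15, 6 bp.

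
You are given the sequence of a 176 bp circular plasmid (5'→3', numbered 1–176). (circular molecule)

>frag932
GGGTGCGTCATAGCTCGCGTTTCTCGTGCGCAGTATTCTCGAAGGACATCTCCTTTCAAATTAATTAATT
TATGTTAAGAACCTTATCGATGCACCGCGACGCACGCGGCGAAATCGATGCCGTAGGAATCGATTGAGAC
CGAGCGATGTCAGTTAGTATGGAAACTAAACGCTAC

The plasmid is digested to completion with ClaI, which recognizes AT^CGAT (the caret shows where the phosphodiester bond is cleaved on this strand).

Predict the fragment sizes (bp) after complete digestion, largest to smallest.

133, 28, 15 bp

ClaI sites (ATCGAT) start at positions 86, 114, 129.
ClaI cuts after base 2 of each site, so after positions 87, 115, 130.
Circular molecule, 3 cuts → 3 fragments:
  88–115 → 28 bp
  116–130 → 15 bp
  131–176 then 1–87 → 46 + 87 = 133 bp
Sorted largest to smallest: 133, 28, 15 bp.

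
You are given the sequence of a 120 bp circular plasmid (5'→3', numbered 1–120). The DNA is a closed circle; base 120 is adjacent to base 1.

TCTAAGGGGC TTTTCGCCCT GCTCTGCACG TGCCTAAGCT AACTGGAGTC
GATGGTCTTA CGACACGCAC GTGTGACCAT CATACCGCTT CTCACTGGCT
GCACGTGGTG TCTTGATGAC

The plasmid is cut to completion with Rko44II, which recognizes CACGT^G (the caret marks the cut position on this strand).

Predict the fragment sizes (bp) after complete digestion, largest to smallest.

Rko44II sites (CACGTG) start at positions 27, 68, 102.
Rko44II cuts after base 5 of each site (before the last base), so after positions 31, 72, 106.
Circular molecule, 3 cuts → 3 fragments:
  32–72 → 41 bp
  73–106 → 34 bp
  107–120 then 1–31 → 14 + 31 = 45 bp
Sorted largest to smallest: 45, 41, 34 bp.

45, 41, 34 bp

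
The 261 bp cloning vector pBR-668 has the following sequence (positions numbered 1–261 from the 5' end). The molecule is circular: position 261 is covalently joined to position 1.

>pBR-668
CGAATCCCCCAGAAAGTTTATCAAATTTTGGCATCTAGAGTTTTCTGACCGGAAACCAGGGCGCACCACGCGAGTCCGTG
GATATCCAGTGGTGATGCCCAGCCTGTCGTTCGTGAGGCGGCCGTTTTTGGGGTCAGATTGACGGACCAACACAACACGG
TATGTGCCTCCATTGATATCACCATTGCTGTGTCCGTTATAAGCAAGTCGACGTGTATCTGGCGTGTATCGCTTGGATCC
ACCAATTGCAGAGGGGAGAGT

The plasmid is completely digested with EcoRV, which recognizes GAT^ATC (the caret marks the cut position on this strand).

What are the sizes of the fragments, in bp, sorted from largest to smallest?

167, 94 bp

EcoRV sites (GATATC) start at positions 81, 175.
EcoRV cuts after base 3 of each site, so after positions 83, 177.
Circular molecule, 2 cuts → 2 fragments:
  84–177 → 94 bp
  178–261 then 1–83 → 84 + 83 = 167 bp
Sorted largest to smallest: 167, 94 bp.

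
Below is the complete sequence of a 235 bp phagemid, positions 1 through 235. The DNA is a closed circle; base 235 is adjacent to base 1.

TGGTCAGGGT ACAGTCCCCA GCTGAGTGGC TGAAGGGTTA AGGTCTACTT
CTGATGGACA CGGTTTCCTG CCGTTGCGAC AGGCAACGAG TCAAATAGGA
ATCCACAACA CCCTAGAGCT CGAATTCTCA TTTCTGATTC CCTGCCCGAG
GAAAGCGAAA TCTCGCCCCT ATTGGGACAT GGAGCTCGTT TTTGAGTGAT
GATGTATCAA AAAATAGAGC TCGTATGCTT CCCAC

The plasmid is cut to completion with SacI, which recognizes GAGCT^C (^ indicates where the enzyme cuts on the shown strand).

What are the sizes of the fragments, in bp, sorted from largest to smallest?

SacI sites (GAGCTC) start at positions 116, 182, 217.
SacI cuts after base 5 of each site (before the last base), so after positions 120, 186, 221.
Circular molecule, 3 cuts → 3 fragments:
  121–186 → 66 bp
  187–221 → 35 bp
  222–235 then 1–120 → 14 + 120 = 134 bp
Sorted largest to smallest: 134, 66, 35 bp.

134, 66, 35 bp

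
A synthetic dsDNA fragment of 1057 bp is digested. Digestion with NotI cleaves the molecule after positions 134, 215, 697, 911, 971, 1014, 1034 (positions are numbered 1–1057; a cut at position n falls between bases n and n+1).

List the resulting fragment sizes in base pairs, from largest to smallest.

482, 214, 134, 81, 60, 43, 23, 20 bp

Linear molecule, 7 cuts → 8 fragments:
  134 − 0 = 134 bp
  215 − 134 = 81 bp
  697 − 215 = 482 bp
  911 − 697 = 214 bp
  971 − 911 = 60 bp
  1014 − 971 = 43 bp
  1034 − 1014 = 20 bp
  1057 − 1034 = 23 bp
Sorted largest to smallest: 482, 214, 134, 81, 60, 43, 23, 20 bp.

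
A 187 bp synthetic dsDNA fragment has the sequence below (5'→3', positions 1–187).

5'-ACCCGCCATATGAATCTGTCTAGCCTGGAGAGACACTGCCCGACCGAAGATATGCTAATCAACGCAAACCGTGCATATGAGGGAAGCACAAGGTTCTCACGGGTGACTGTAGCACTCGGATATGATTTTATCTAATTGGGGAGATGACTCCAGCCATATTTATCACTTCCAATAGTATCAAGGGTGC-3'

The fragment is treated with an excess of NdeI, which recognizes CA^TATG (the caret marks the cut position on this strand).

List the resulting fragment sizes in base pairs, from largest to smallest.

112, 67, 8 bp

NdeI sites (CATATG) start at positions 7, 74.
NdeI cuts after base 2 of each site, so after positions 8, 75.
Linear molecule, 2 cuts → 3 fragments:
  1–8 → 8 bp
  9–75 → 67 bp
  76–187 → 112 bp
Sorted largest to smallest: 112, 67, 8 bp.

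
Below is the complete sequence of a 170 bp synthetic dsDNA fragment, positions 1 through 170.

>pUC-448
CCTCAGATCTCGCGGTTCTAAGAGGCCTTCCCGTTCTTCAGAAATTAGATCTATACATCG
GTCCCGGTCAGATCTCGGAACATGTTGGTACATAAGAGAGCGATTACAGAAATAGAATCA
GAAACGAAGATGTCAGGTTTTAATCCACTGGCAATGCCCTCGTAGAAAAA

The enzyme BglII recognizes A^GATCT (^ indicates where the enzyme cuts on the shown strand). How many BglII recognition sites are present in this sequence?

3

AGATCT occurs starting at positions 5, 47, 70.
BglII cuts at 3 sites.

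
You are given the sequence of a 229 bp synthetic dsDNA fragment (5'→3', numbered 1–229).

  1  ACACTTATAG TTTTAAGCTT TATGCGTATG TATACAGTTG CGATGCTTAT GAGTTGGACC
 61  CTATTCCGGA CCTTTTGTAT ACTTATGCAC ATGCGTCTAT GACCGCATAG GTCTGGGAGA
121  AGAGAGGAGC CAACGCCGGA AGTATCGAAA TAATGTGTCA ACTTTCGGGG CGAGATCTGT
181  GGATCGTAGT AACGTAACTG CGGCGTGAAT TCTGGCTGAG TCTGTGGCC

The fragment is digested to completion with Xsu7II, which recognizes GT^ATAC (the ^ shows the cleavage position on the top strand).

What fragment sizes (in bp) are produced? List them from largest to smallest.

151, 47, 31 bp

Xsu7II sites (GTATAC) start at positions 30, 77.
Xsu7II cuts after base 2 of each site, so after positions 31, 78.
Linear molecule, 2 cuts → 3 fragments:
  1–31 → 31 bp
  32–78 → 47 bp
  79–229 → 151 bp
Sorted largest to smallest: 151, 47, 31 bp.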